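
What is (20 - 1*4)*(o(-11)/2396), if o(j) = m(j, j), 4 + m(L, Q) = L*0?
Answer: -16/599 ≈ -0.026711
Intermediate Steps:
m(L, Q) = -4 (m(L, Q) = -4 + L*0 = -4 + 0 = -4)
o(j) = -4
(20 - 1*4)*(o(-11)/2396) = (20 - 1*4)*(-4/2396) = (20 - 4)*(-4*1/2396) = 16*(-1/599) = -16/599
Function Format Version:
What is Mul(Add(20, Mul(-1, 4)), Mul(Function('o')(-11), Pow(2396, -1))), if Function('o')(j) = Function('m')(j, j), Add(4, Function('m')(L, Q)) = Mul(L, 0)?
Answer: Rational(-16, 599) ≈ -0.026711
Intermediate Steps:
Function('m')(L, Q) = -4 (Function('m')(L, Q) = Add(-4, Mul(L, 0)) = Add(-4, 0) = -4)
Function('o')(j) = -4
Mul(Add(20, Mul(-1, 4)), Mul(Function('o')(-11), Pow(2396, -1))) = Mul(Add(20, Mul(-1, 4)), Mul(-4, Pow(2396, -1))) = Mul(Add(20, -4), Mul(-4, Rational(1, 2396))) = Mul(16, Rational(-1, 599)) = Rational(-16, 599)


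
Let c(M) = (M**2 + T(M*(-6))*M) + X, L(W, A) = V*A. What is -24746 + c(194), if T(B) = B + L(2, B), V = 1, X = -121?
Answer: -438863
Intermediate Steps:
L(W, A) = A (L(W, A) = 1*A = A)
T(B) = 2*B (T(B) = B + B = 2*B)
c(M) = -121 - 11*M**2 (c(M) = (M**2 + (2*(M*(-6)))*M) - 121 = (M**2 + (2*(-6*M))*M) - 121 = (M**2 + (-12*M)*M) - 121 = (M**2 - 12*M**2) - 121 = -11*M**2 - 121 = -121 - 11*M**2)
-24746 + c(194) = -24746 + (-121 - 11*194**2) = -24746 + (-121 - 11*37636) = -24746 + (-121 - 413996) = -24746 - 414117 = -438863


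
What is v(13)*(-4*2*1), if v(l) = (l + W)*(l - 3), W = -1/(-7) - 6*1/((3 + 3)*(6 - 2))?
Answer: -7220/7 ≈ -1031.4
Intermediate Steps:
W = -3/28 (W = -1*(-⅐) - 6/(4*6) = ⅐ - 6/24 = ⅐ - 6*1/24 = ⅐ - ¼ = -3/28 ≈ -0.10714)
v(l) = (-3 + l)*(-3/28 + l) (v(l) = (l - 3/28)*(l - 3) = (-3/28 + l)*(-3 + l) = (-3 + l)*(-3/28 + l))
v(13)*(-4*2*1) = (9/28 + 13² - 87/28*13)*(-4*2*1) = (9/28 + 169 - 1131/28)*(-8*1) = (1805/14)*(-8) = -7220/7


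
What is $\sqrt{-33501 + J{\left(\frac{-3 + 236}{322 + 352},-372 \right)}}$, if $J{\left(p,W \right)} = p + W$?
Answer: $\frac{i \sqrt{15387533906}}{674} \approx 184.05 i$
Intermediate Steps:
$J{\left(p,W \right)} = W + p$
$\sqrt{-33501 + J{\left(\frac{-3 + 236}{322 + 352},-372 \right)}} = \sqrt{-33501 - \left(372 - \frac{-3 + 236}{322 + 352}\right)} = \sqrt{-33501 - \left(372 - \frac{233}{674}\right)} = \sqrt{-33501 + \left(-372 + 233 \cdot \frac{1}{674}\right)} = \sqrt{-33501 + \left(-372 + \frac{233}{674}\right)} = \sqrt{-33501 - \frac{250495}{674}} = \sqrt{- \frac{22830169}{674}} = \frac{i \sqrt{15387533906}}{674}$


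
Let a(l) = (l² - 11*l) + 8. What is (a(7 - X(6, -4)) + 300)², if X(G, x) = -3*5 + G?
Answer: 150544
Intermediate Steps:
X(G, x) = -15 + G
a(l) = 8 + l² - 11*l
(a(7 - X(6, -4)) + 300)² = ((8 + (7 - (-15 + 6))² - 11*(7 - (-15 + 6))) + 300)² = ((8 + (7 - 1*(-9))² - 11*(7 - 1*(-9))) + 300)² = ((8 + (7 + 9)² - 11*(7 + 9)) + 300)² = ((8 + 16² - 11*16) + 300)² = ((8 + 256 - 176) + 300)² = (88 + 300)² = 388² = 150544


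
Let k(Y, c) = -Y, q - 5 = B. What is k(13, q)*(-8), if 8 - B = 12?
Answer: 104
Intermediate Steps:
B = -4 (B = 8 - 1*12 = 8 - 12 = -4)
q = 1 (q = 5 - 4 = 1)
k(13, q)*(-8) = -1*13*(-8) = -13*(-8) = 104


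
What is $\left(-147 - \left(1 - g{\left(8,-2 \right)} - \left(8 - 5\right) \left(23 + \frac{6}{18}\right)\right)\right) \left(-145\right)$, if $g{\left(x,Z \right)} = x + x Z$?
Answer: $12470$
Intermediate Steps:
$g{\left(x,Z \right)} = x + Z x$
$\left(-147 - \left(1 - g{\left(8,-2 \right)} - \left(8 - 5\right) \left(23 + \frac{6}{18}\right)\right)\right) \left(-145\right) = \left(-147 - \left(1 - 8 \left(1 - 2\right) - \left(8 - 5\right) \left(23 + \frac{6}{18}\right)\right)\right) \left(-145\right) = \left(-147 - \left(9 - 3 \left(23 + 6 \cdot \frac{1}{18}\right)\right)\right) \left(-145\right) = \left(-147 - \left(9 - 3 \left(23 + \frac{1}{3}\right)\right)\right) \left(-145\right) = \left(-147 + \left(\left(3 \cdot \frac{70}{3} - 8\right) - 1\right)\right) \left(-145\right) = \left(-147 + \left(\left(70 - 8\right) - 1\right)\right) \left(-145\right) = \left(-147 + \left(62 - 1\right)\right) \left(-145\right) = \left(-147 + 61\right) \left(-145\right) = \left(-86\right) \left(-145\right) = 12470$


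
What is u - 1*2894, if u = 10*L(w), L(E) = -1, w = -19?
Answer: -2904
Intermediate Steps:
u = -10 (u = 10*(-1) = -10)
u - 1*2894 = -10 - 1*2894 = -10 - 2894 = -2904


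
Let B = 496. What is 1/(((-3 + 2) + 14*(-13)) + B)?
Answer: 1/313 ≈ 0.0031949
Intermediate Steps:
1/(((-3 + 2) + 14*(-13)) + B) = 1/(((-3 + 2) + 14*(-13)) + 496) = 1/((-1 - 182) + 496) = 1/(-183 + 496) = 1/313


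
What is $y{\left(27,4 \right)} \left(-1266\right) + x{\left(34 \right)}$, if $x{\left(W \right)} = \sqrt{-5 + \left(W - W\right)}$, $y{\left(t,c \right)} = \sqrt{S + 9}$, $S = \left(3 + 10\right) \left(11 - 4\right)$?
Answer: $-12660 + i \sqrt{5} \approx -12660.0 + 2.2361 i$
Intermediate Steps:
$S = 91$ ($S = 13 \cdot 7 = 91$)
$y{\left(t,c \right)} = 10$ ($y{\left(t,c \right)} = \sqrt{91 + 9} = \sqrt{100} = 10$)
$x{\left(W \right)} = i \sqrt{5}$ ($x{\left(W \right)} = \sqrt{-5 + 0} = \sqrt{-5} = i \sqrt{5}$)
$y{\left(27,4 \right)} \left(-1266\right) + x{\left(34 \right)} = 10 \left(-1266\right) + i \sqrt{5} = -12660 + i \sqrt{5}$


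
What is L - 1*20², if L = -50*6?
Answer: -700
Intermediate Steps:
L = -300
L - 1*20² = -300 - 1*20² = -300 - 1*400 = -300 - 400 = -700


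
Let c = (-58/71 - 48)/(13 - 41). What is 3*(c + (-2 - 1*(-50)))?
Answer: 148335/994 ≈ 149.23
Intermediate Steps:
c = 1733/994 (c = (-58*1/71 - 48)/(-28) = (-58/71 - 48)*(-1/28) = -3466/71*(-1/28) = 1733/994 ≈ 1.7435)
3*(c + (-2 - 1*(-50))) = 3*(1733/994 + (-2 - 1*(-50))) = 3*(1733/994 + (-2 + 50)) = 3*(1733/994 + 48) = 3*(49445/994) = 148335/994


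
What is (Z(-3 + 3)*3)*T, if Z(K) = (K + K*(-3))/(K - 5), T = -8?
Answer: 0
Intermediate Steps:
Z(K) = -2*K/(-5 + K) (Z(K) = (K - 3*K)/(-5 + K) = (-2*K)/(-5 + K) = -2*K/(-5 + K))
(Z(-3 + 3)*3)*T = (-2*(-3 + 3)/(-5 + (-3 + 3))*3)*(-8) = (-2*0/(-5 + 0)*3)*(-8) = (-2*0/(-5)*3)*(-8) = (-2*0*(-⅕)*3)*(-8) = (0*3)*(-8) = 0*(-8) = 0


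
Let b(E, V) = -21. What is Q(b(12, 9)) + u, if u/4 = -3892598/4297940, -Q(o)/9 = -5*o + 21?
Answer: -1222358588/1074485 ≈ -1137.6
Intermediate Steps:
Q(o) = -189 + 45*o (Q(o) = -9*(-5*o + 21) = -9*(21 - 5*o) = -189 + 45*o)
u = -3892598/1074485 (u = 4*(-3892598/4297940) = 4*(-3892598*1/4297940) = 4*(-1946299/2148970) = -3892598/1074485 ≈ -3.6228)
Q(b(12, 9)) + u = (-189 + 45*(-21)) - 3892598/1074485 = (-189 - 945) - 3892598/1074485 = -1134 - 3892598/1074485 = -1222358588/1074485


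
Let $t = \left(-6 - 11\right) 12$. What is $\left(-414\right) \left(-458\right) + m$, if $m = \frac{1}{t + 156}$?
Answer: $\frac{9101375}{48} \approx 1.8961 \cdot 10^{5}$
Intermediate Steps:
$t = -204$ ($t = \left(-17\right) 12 = -204$)
$m = - \frac{1}{48}$ ($m = \frac{1}{-204 + 156} = \frac{1}{-48} = - \frac{1}{48} \approx -0.020833$)
$\left(-414\right) \left(-458\right) + m = \left(-414\right) \left(-458\right) - \frac{1}{48} = 189612 - \frac{1}{48} = \frac{9101375}{48}$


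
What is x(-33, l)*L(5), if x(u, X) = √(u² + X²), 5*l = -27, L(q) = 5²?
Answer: 15*√3106 ≈ 835.97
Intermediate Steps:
L(q) = 25
l = -27/5 (l = (⅕)*(-27) = -27/5 ≈ -5.4000)
x(u, X) = √(X² + u²)
x(-33, l)*L(5) = √((-27/5)² + (-33)²)*25 = √(729/25 + 1089)*25 = √(27954/25)*25 = (3*√3106/5)*25 = 15*√3106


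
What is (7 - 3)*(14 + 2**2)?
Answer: 72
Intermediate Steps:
(7 - 3)*(14 + 2**2) = 4*(14 + 4) = 4*18 = 72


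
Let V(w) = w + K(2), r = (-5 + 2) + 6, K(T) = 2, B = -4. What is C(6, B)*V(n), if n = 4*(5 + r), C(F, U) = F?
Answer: 204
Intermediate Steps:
r = 3 (r = -3 + 6 = 3)
n = 32 (n = 4*(5 + 3) = 4*8 = 32)
V(w) = 2 + w (V(w) = w + 2 = 2 + w)
C(6, B)*V(n) = 6*(2 + 32) = 6*34 = 204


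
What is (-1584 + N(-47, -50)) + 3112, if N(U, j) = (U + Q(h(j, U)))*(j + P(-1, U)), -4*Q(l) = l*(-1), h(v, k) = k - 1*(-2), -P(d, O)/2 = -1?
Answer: 4324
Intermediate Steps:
P(d, O) = 2 (P(d, O) = -2*(-1) = 2)
h(v, k) = 2 + k (h(v, k) = k + 2 = 2 + k)
Q(l) = l/4 (Q(l) = -l*(-1)/4 = -(-1)*l/4 = l/4)
N(U, j) = (½ + 5*U/4)*(2 + j) (N(U, j) = (U + (2 + U)/4)*(j + 2) = (U + (½ + U/4))*(2 + j) = (½ + 5*U/4)*(2 + j))
(-1584 + N(-47, -50)) + 3112 = (-1584 + (1 + (½)*(-50) + (5/2)*(-47) + (5/4)*(-47)*(-50))) + 3112 = (-1584 + (1 - 25 - 235/2 + 5875/2)) + 3112 = (-1584 + 2796) + 3112 = 1212 + 3112 = 4324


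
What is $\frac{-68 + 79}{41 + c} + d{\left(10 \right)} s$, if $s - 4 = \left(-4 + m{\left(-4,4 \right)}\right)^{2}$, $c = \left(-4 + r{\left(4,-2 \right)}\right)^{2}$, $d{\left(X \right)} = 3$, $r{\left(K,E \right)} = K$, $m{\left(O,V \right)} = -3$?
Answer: $\frac{6530}{41} \approx 159.27$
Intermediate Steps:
$c = 0$ ($c = \left(-4 + 4\right)^{2} = 0^{2} = 0$)
$s = 53$ ($s = 4 + \left(-4 - 3\right)^{2} = 4 + \left(-7\right)^{2} = 4 + 49 = 53$)
$\frac{-68 + 79}{41 + c} + d{\left(10 \right)} s = \frac{-68 + 79}{41 + 0} + 3 \cdot 53 = \frac{11}{41} + 159 = \frac{6530}{41}$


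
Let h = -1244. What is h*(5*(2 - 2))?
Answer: 0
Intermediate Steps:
h*(5*(2 - 2)) = -6220*(2 - 2) = -6220*0 = -1244*0 = 0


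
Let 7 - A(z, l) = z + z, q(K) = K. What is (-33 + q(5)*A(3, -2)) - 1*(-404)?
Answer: 376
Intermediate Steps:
A(z, l) = 7 - 2*z (A(z, l) = 7 - (z + z) = 7 - 2*z)
(-33 + q(5)*A(3, -2)) - 1*(-404) = (-33 + 5*(7 - 2*3)) - 1*(-404) = (-33 + 5*(7 - 6)) + 404 = (-33 + 5*1) + 404 = (-33 + 5) + 404 = -28 + 404 = 376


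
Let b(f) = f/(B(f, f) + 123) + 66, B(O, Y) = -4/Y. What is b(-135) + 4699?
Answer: 79123660/16609 ≈ 4763.9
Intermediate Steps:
b(f) = 66 + f/(123 - 4/f) (b(f) = f/(-4/f + 123) + 66 = f/(123 - 4/f) + 66 = 66 + f/(123 - 4/f))
b(-135) + 4699 = (-264 - 135*(8118 - 135))/(-4 + 123*(-135)) + 4699 = (-264 - 135*7983)/(-4 - 16605) + 4699 = (-264 - 1077705)/(-16609) + 4699 = -1/16609*(-1077969) + 4699 = 1077969/16609 + 4699 = 79123660/16609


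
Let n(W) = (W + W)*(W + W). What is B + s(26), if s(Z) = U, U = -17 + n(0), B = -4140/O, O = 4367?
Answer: -78379/4367 ≈ -17.948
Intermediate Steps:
B = -4140/4367 ≈ -0.94802
n(W) = 4*W² (n(W) = (2*W)*(2*W) = 4*W²)
U = -17 (U = -17 + 4*0² = -17 + 4*0 = -17 + 0 = -17)
s(Z) = -17
B + s(26) = -4140/4367 - 17 = -78379/4367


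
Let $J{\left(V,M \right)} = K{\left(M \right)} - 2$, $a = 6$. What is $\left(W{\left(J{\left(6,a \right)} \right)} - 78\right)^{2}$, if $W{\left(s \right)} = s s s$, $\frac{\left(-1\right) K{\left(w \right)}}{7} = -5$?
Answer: $1285867881$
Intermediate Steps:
$K{\left(w \right)} = 35$ ($K{\left(w \right)} = \left(-7\right) \left(-5\right) = 35$)
$J{\left(V,M \right)} = 33$ ($J{\left(V,M \right)} = 35 - 2 = 33$)
$W{\left(s \right)} = s^{3}$ ($W{\left(s \right)} = s^{2} s = s^{3}$)
$\left(W{\left(J{\left(6,a \right)} \right)} - 78\right)^{2} = \left(33^{3} - 78\right)^{2} = \left(35937 - 78\right)^{2} = 35859^{2} = 1285867881$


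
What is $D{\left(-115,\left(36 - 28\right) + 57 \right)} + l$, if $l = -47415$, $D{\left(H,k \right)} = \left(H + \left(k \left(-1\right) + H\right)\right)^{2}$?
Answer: $39610$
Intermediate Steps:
$D{\left(H,k \right)} = \left(- k + 2 H\right)^{2}$ ($D{\left(H,k \right)} = \left(H + \left(- k + H\right)\right)^{2} = \left(H + \left(H - k\right)\right)^{2} = \left(- k + 2 H\right)^{2}$)
$D{\left(-115,\left(36 - 28\right) + 57 \right)} + l = \left(- (\left(36 - 28\right) + 57) + 2 \left(-115\right)\right)^{2} - 47415 = \left(- (8 + 57) - 230\right)^{2} - 47415 = \left(\left(-1\right) 65 - 230\right)^{2} - 47415 = \left(-65 - 230\right)^{2} - 47415 = \left(-295\right)^{2} - 47415 = 87025 - 47415 = 39610$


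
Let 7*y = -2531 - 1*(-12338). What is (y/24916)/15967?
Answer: 1401/397833772 ≈ 3.5216e-6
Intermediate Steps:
y = 1401 (y = (-2531 - 1*(-12338))/7 = (-2531 + 12338)/7 = (⅐)*9807 = 1401)
(y/24916)/15967 = (1401/24916)/15967 = (1401*(1/24916))*(1/15967) = (1401/24916)*(1/15967) = 1401/397833772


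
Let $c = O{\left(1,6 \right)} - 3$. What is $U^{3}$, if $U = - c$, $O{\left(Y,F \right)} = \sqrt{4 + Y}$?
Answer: $\left(3 - \sqrt{5}\right)^{3} \approx 0.44582$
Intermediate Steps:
$c = -3 + \sqrt{5}$ ($c = \sqrt{4 + 1} - 3 = \sqrt{5} - 3 = -3 + \sqrt{5} \approx -0.76393$)
$U = 3 - \sqrt{5}$ ($U = - (-3 + \sqrt{5}) = 3 - \sqrt{5} \approx 0.76393$)
$U^{3} = \left(3 - \sqrt{5}\right)^{3}$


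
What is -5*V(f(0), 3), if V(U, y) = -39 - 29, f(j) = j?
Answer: 340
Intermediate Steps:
V(U, y) = -68
-5*V(f(0), 3) = -5*(-68) = 340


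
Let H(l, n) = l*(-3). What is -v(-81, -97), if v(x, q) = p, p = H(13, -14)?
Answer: 39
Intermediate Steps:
H(l, n) = -3*l
p = -39 (p = -3*13 = -39)
v(x, q) = -39
-v(-81, -97) = -1*(-39) = 39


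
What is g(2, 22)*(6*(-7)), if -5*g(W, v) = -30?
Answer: -252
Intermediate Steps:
g(W, v) = 6 (g(W, v) = -1/5*(-30) = 6)
g(2, 22)*(6*(-7)) = 6*(6*(-7)) = 6*(-42) = -252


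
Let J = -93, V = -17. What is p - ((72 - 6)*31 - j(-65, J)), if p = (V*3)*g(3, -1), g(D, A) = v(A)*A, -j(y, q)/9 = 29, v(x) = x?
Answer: -2358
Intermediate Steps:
j(y, q) = -261 (j(y, q) = -9*29 = -261)
g(D, A) = A² (g(D, A) = A*A = A²)
p = -51 (p = -17*3*(-1)² = -51*1 = -51)
p - ((72 - 6)*31 - j(-65, J)) = -51 - ((72 - 6)*31 - 1*(-261)) = -51 - (66*31 + 261) = -51 - (2046 + 261) = -51 - 1*2307 = -51 - 2307 = -2358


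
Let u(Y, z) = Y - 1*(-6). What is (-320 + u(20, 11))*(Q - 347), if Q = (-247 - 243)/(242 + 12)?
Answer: 13028316/127 ≈ 1.0259e+5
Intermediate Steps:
Q = -245/127 (Q = -490/254 = -490*1/254 = -245/127 ≈ -1.9291)
u(Y, z) = 6 + Y (u(Y, z) = Y + 6 = 6 + Y)
(-320 + u(20, 11))*(Q - 347) = (-320 + (6 + 20))*(-245/127 - 347) = (-320 + 26)*(-44314/127) = -294*(-44314/127) = 13028316/127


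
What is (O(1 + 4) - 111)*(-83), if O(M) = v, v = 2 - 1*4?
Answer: 9379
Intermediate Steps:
v = -2 (v = 2 - 4 = -2)
O(M) = -2
(O(1 + 4) - 111)*(-83) = (-2 - 111)*(-83) = -113*(-83) = 9379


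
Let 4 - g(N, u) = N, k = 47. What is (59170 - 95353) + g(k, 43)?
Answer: -36226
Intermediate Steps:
g(N, u) = 4 - N
(59170 - 95353) + g(k, 43) = (59170 - 95353) + (4 - 1*47) = -36183 + (4 - 47) = -36183 - 43 = -36226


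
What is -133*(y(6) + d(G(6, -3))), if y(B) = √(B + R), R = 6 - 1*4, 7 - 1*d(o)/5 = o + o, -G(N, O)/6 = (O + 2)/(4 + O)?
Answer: 3325 - 266*√2 ≈ 2948.8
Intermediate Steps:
G(N, O) = -6*(2 + O)/(4 + O) (G(N, O) = -6*(O + 2)/(4 + O) = -6*(2 + O)/(4 + O))
d(o) = 35 - 10*o (d(o) = 35 - 5*(o + o) = 35 - 10*o)
R = 2 (R = 6 - 4 = 2)
y(B) = √(2 + B) (y(B) = √(B + 2) = √(2 + B))
-133*(y(6) + d(G(6, -3))) = -133*(√(2 + 6) + (35 - 60*(-2 - 1*(-3))/(4 - 3))) = -133*(√8 + (35 - 60*(-2 + 3)/1)) = -133*(2*√2 + (35 - 60)) = -133*(2*√2 - 25) = -133*(-25 + 2*√2) = 3325 - 266*√2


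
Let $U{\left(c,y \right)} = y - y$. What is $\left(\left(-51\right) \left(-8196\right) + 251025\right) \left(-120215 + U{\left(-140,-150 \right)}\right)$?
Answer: $-80426359515$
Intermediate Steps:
$U{\left(c,y \right)} = 0$
$\left(\left(-51\right) \left(-8196\right) + 251025\right) \left(-120215 + U{\left(-140,-150 \right)}\right) = \left(\left(-51\right) \left(-8196\right) + 251025\right) \left(-120215 + 0\right) = \left(417996 + 251025\right) \left(-120215\right) = 669021 \left(-120215\right) = -80426359515$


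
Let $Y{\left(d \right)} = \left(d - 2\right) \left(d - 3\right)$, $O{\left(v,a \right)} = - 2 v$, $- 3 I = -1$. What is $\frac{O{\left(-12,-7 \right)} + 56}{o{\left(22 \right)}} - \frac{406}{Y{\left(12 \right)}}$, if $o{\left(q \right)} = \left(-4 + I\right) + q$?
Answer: $- \frac{73}{495} \approx -0.14747$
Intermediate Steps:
$I = \frac{1}{3}$ ($I = \left(- \frac{1}{3}\right) \left(-1\right) = \frac{1}{3} \approx 0.33333$)
$Y{\left(d \right)} = \left(-3 + d\right) \left(-2 + d\right)$ ($Y{\left(d \right)} = \left(-2 + d\right) \left(-3 + d\right) = \left(-3 + d\right) \left(-2 + d\right)$)
$o{\left(q \right)} = - \frac{11}{3} + q$ ($o{\left(q \right)} = \left(-4 + \frac{1}{3}\right) + q = - \frac{11}{3} + q$)
$\frac{O{\left(-12,-7 \right)} + 56}{o{\left(22 \right)}} - \frac{406}{Y{\left(12 \right)}} = \frac{\left(-2\right) \left(-12\right) + 56}{- \frac{11}{3} + 22} - \frac{406}{6 + 12^{2} - 60} = \frac{24 + 56}{\frac{55}{3}} - \frac{406}{6 + 144 - 60} = 80 \cdot \frac{3}{55} - \frac{406}{90} = \frac{48}{11} - \frac{203}{45} = - \frac{73}{495}$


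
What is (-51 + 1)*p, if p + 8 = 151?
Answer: -7150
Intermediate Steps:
p = 143 (p = -8 + 151 = 143)
(-51 + 1)*p = (-51 + 1)*143 = -50*143 = -7150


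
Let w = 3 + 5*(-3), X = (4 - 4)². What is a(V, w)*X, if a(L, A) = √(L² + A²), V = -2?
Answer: 0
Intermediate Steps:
X = 0 (X = 0² = 0)
w = -12 (w = 3 - 15 = -12)
a(L, A) = √(A² + L²)
a(V, w)*X = √((-12)² + (-2)²)*0 = √(144 + 4)*0 = √148*0 = (2*√37)*0 = 0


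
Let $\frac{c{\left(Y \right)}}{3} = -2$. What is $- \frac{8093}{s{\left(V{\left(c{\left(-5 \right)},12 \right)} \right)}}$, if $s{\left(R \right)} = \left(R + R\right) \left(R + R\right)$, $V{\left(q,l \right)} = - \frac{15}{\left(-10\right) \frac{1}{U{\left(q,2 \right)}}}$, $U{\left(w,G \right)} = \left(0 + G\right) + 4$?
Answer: $- \frac{8093}{324} \approx -24.978$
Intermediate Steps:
$U{\left(w,G \right)} = 4 + G$ ($U{\left(w,G \right)} = G + 4 = 4 + G$)
$c{\left(Y \right)} = -6$ ($c{\left(Y \right)} = 3 \left(-2\right) = -6$)
$V{\left(q,l \right)} = 9$ ($V{\left(q,l \right)} = - \frac{15}{\left(-10\right) \frac{1}{4 + 2}} = - \frac{15}{\left(-10\right) \frac{1}{6}} = - \frac{15}{- \frac{5}{3}} = \left(-15\right) \left(- \frac{3}{5}\right) = 9$)
$s{\left(R \right)} = 4 R^{2}$ ($s{\left(R \right)} = 2 R 2 R = 4 R^{2}$)
$- \frac{8093}{s{\left(V{\left(c{\left(-5 \right)},12 \right)} \right)}} = - \frac{8093}{4 \cdot 9^{2}} = - \frac{8093}{4 \cdot 81} = - \frac{8093}{324}$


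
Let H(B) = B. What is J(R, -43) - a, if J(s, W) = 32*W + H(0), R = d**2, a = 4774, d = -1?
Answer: -6150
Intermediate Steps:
R = 1 (R = (-1)**2 = 1)
J(s, W) = 32*W (J(s, W) = 32*W + 0 = 32*W)
J(R, -43) - a = 32*(-43) - 1*4774 = -1376 - 4774 = -6150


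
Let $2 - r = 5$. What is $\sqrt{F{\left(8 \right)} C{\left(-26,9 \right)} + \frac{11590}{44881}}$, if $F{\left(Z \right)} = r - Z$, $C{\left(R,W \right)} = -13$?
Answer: $\frac{3 \sqrt{32062851757}}{44881} \approx 11.969$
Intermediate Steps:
$r = -3$ ($r = 2 - 5 = -3$)
$F{\left(Z \right)} = -3 - Z$
$\sqrt{F{\left(8 \right)} C{\left(-26,9 \right)} + \frac{11590}{44881}} = \sqrt{\left(-3 - 8\right) \left(-13\right) + \frac{11590}{44881}} = \sqrt{\left(-3 - 8\right) \left(-13\right) + 11590 \cdot \frac{1}{44881}} = \sqrt{\left(-11\right) \left(-13\right) + \frac{11590}{44881}} = \sqrt{143 + \frac{11590}{44881}} = \sqrt{\frac{6429573}{44881}} = \frac{3 \sqrt{32062851757}}{44881}$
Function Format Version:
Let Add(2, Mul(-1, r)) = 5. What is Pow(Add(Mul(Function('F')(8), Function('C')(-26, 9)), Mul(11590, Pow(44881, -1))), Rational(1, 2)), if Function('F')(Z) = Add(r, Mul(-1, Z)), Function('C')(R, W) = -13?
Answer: Mul(Rational(3, 44881), Pow(32062851757, Rational(1, 2))) ≈ 11.969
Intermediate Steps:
r = -3 (r = Add(2, Mul(-1, 5)) = Add(2, -5) = -3)
Function('F')(Z) = Add(-3, Mul(-1, Z))
Pow(Add(Mul(Function('F')(8), Function('C')(-26, 9)), Mul(11590, Pow(44881, -1))), Rational(1, 2)) = Pow(Add(Mul(Add(-3, Mul(-1, 8)), -13), Mul(11590, Pow(44881, -1))), Rational(1, 2)) = Pow(Add(Mul(Add(-3, -8), -13), Mul(11590, Rational(1, 44881))), Rational(1, 2)) = Pow(Add(Mul(-11, -13), Rational(11590, 44881)), Rational(1, 2)) = Pow(Add(143, Rational(11590, 44881)), Rational(1, 2)) = Pow(Rational(6429573, 44881), Rational(1, 2)) = Mul(Rational(3, 44881), Pow(32062851757, Rational(1, 2)))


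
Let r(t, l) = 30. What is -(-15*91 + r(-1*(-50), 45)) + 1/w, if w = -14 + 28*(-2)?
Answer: 93449/70 ≈ 1335.0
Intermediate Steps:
w = -70 (w = -14 - 56 = -70)
-(-15*91 + r(-1*(-50), 45)) + 1/w = -(-15*91 + 30) + 1/(-70) = -(-1365 + 30) - 1/70 = -1*(-1335) - 1/70 = 1335 - 1/70 = 93449/70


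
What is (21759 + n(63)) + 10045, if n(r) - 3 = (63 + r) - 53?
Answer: 31880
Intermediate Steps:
n(r) = 13 + r (n(r) = 3 + ((63 + r) - 53) = 3 + (10 + r) = 13 + r)
(21759 + n(63)) + 10045 = (21759 + (13 + 63)) + 10045 = (21759 + 76) + 10045 = 21835 + 10045 = 31880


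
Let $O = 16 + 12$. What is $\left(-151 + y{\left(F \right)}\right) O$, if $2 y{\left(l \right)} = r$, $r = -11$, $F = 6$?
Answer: $-4382$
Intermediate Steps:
$O = 28$
$y{\left(l \right)} = - \frac{11}{2}$ ($y{\left(l \right)} = \frac{1}{2} \left(-11\right) = - \frac{11}{2}$)
$\left(-151 + y{\left(F \right)}\right) O = \left(-151 - \frac{11}{2}\right) 28 = \left(- \frac{313}{2}\right) 28 = -4382$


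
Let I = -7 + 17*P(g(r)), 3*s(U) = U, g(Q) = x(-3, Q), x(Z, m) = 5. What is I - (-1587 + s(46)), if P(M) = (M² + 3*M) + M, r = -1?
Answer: 6989/3 ≈ 2329.7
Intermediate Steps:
g(Q) = 5
s(U) = U/3
P(M) = M² + 4*M
I = 758 (I = -7 + 17*(5*(4 + 5)) = -7 + 17*(5*9) = -7 + 17*45 = -7 + 765 = 758)
I - (-1587 + s(46)) = 758 - (-1587 + (⅓)*46) = 758 - (-1587 + 46/3) = 758 - 1*(-4715/3) = 758 + 4715/3 = 6989/3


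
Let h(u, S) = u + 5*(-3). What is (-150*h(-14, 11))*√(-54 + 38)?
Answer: 17400*I ≈ 17400.0*I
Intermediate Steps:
h(u, S) = -15 + u (h(u, S) = u - 15 = -15 + u)
(-150*h(-14, 11))*√(-54 + 38) = (-150*(-15 - 14))*√(-54 + 38) = (-150*(-29))*√(-16) = 4350*(4*I) = 17400*I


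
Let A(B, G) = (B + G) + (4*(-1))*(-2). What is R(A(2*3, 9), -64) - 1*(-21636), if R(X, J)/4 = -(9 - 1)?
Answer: 21604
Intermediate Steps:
A(B, G) = 8 + B + G (A(B, G) = (B + G) - 4*(-2) = (B + G) + 8 = 8 + B + G)
R(X, J) = -32 (R(X, J) = 4*(-(9 - 1)) = 4*(-1*8) = 4*(-8) = -32)
R(A(2*3, 9), -64) - 1*(-21636) = -32 - 1*(-21636) = -32 + 21636 = 21604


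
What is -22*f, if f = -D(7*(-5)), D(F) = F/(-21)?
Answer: 110/3 ≈ 36.667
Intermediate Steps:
D(F) = -F/21 (D(F) = F*(-1/21) = -F/21)
f = -5/3 (f = -(-1)*7*(-5)/21 = -(-1)*(-35)/21 = -1*5/3 = -5/3 ≈ -1.6667)
-22*f = -22*(-5/3) = 110/3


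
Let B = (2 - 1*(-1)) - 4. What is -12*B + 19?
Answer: 31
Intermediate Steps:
B = -1 (B = (2 + 1) - 4 = 3 - 4 = -1)
-12*B + 19 = -12*(-1) + 19 = -1*(-12) + 19 = 12 + 19 = 31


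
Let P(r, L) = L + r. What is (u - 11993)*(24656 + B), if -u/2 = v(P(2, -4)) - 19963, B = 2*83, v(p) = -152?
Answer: 700898814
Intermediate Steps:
B = 166
u = 40230 (u = -2*(-152 - 19963) = -2*(-20115) = 40230)
(u - 11993)*(24656 + B) = (40230 - 11993)*(24656 + 166) = 28237*24822 = 700898814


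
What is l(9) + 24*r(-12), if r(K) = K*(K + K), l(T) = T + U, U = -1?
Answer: 6920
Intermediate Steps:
l(T) = -1 + T (l(T) = T - 1 = -1 + T)
r(K) = 2*K² (r(K) = K*(2*K) = 2*K²)
l(9) + 24*r(-12) = (-1 + 9) + 24*(2*(-12)²) = 8 + 24*(2*144) = 8 + 24*288 = 8 + 6912 = 6920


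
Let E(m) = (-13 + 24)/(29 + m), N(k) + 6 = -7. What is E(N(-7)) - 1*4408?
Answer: -70517/16 ≈ -4407.3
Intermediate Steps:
N(k) = -13 (N(k) = -6 - 7 = -13)
E(m) = 11/(29 + m)
E(N(-7)) - 1*4408 = 11/(29 - 13) - 1*4408 = 11/16 - 4408 = -70517/16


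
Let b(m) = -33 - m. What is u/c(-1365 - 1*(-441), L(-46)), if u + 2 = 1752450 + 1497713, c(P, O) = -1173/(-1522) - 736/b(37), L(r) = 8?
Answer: 173136076470/601151 ≈ 2.8801e+5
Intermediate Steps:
c(P, O) = 601151/53270 (c(P, O) = -1173/(-1522) - 736/(-33 - 1*37) = -1173*(-1/1522) - 736/(-33 - 37) = 1173/1522 - 736/(-70) = 1173/1522 - 736*(-1/70) = 1173/1522 + 368/35 = 601151/53270)
u = 3250161 (u = -2 + (1752450 + 1497713) = -2 + 3250163 = 3250161)
u/c(-1365 - 1*(-441), L(-46)) = 3250161/(601151/53270) = 3250161*(53270/601151) = 173136076470/601151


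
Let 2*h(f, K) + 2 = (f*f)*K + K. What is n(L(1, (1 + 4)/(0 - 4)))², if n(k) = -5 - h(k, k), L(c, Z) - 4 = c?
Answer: 4761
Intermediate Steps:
h(f, K) = -1 + K/2 + K*f²/2 (h(f, K) = -1 + ((f*f)*K + K)/2 = -1 + (f²*K + K)/2 = -1 + (K*f² + K)/2 = -1 + (K + K*f²)/2 = -1 + (K/2 + K*f²/2) = -1 + K/2 + K*f²/2)
L(c, Z) = 4 + c
n(k) = -4 - k/2 - k³/2 (n(k) = -5 - (-1 + k/2 + k*k²/2) = -5 - (-1 + k/2 + k³/2) = -5 + (1 - k/2 - k³/2) = -4 - k/2 - k³/2)
n(L(1, (1 + 4)/(0 - 4)))² = (-4 - (4 + 1)/2 - (4 + 1)³/2)² = (-4 - ½*5 - ½*5³)² = (-4 - 5/2 - ½*125)² = (-4 - 5/2 - 125/2)² = (-69)² = 4761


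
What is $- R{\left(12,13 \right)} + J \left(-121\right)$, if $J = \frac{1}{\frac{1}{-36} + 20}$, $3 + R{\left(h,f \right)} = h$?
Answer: $- \frac{10827}{719} \approx -15.058$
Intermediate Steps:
$R{\left(h,f \right)} = -3 + h$
$J = \frac{36}{719}$ ($J = \frac{1}{- \frac{1}{36} + 20} = \frac{1}{\frac{719}{36}} = \frac{36}{719} \approx 0.05007$)
$- R{\left(12,13 \right)} + J \left(-121\right) = - (-3 + 12) + \frac{36}{719} \left(-121\right) = \left(-1\right) 9 - \frac{4356}{719} = -9 - \frac{4356}{719} = - \frac{10827}{719}$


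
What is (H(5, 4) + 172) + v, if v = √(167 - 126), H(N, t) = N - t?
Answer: 173 + √41 ≈ 179.40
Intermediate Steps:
v = √41 ≈ 6.4031
(H(5, 4) + 172) + v = ((5 - 1*4) + 172) + √41 = ((5 - 4) + 172) + √41 = (1 + 172) + √41 = 173 + √41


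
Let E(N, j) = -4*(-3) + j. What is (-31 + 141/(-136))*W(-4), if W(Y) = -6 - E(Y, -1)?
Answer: 4357/8 ≈ 544.63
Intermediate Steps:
E(N, j) = 12 + j
W(Y) = -17 (W(Y) = -6 - (12 - 1) = -6 - 1*11 = -6 - 11 = -17)
(-31 + 141/(-136))*W(-4) = (-31 + 141/(-136))*(-17) = (-31 + 141*(-1/136))*(-17) = (-31 - 141/136)*(-17) = -4357/136*(-17) = 4357/8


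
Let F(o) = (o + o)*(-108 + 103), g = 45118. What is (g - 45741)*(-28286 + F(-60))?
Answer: 17248378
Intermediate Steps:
F(o) = -10*o (F(o) = (2*o)*(-5) = -10*o)
(g - 45741)*(-28286 + F(-60)) = (45118 - 45741)*(-28286 - 10*(-60)) = -623*(-28286 + 600) = -623*(-27686) = 17248378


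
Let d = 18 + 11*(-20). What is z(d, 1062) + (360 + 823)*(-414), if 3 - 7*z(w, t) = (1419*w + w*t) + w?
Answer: -2926967/7 ≈ -4.1814e+5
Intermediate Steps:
d = -202 (d = 18 - 220 = -202)
z(w, t) = 3/7 - 1420*w/7 - t*w/7 (z(w, t) = 3/7 - ((1419*w + w*t) + w)/7 = 3/7 - ((1419*w + t*w) + w)/7 = 3/7 - (1420*w + t*w)/7 = 3/7 + (-1420*w/7 - t*w/7) = 3/7 - 1420*w/7 - t*w/7)
z(d, 1062) + (360 + 823)*(-414) = (3/7 - 1420/7*(-202) - 1/7*1062*(-202)) + (360 + 823)*(-414) = (3/7 + 286840/7 + 214524/7) + 1183*(-414) = 501367/7 - 489762 = -2926967/7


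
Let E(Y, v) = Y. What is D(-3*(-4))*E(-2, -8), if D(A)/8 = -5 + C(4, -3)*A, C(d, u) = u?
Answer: 656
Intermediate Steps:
D(A) = -40 - 24*A (D(A) = 8*(-5 - 3*A) = -40 - 24*A)
D(-3*(-4))*E(-2, -8) = (-40 - (-72)*(-4))*(-2) = (-40 - 24*12)*(-2) = (-40 - 288)*(-2) = -328*(-2) = 656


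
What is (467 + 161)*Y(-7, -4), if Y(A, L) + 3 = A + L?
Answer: -8792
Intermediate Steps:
Y(A, L) = -3 + A + L (Y(A, L) = -3 + (A + L) = -3 + A + L)
(467 + 161)*Y(-7, -4) = (467 + 161)*(-3 - 7 - 4) = 628*(-14) = -8792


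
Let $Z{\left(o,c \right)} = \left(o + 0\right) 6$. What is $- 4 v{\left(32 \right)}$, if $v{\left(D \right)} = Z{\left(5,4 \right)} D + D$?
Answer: $-3968$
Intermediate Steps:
$Z{\left(o,c \right)} = 6 o$ ($Z{\left(o,c \right)} = o 6 = 6 o$)
$v{\left(D \right)} = 31 D$ ($v{\left(D \right)} = 6 \cdot 5 D + D = 30 D + D = 31 D$)
$- 4 v{\left(32 \right)} = - 4 \cdot 31 \cdot 32 = \left(-4\right) 992 = -3968$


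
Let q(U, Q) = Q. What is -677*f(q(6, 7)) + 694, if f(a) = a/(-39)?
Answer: 31805/39 ≈ 815.51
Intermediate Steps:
f(a) = -a/39 (f(a) = a*(-1/39) = -a/39)
-677*f(q(6, 7)) + 694 = -(-677)*7/39 + 694 = -677*(-7/39) + 694 = 4739/39 + 694 = 31805/39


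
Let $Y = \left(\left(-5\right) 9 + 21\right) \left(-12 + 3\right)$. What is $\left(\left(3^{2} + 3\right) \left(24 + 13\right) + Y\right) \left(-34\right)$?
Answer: $-22440$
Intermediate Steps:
$Y = 216$ ($Y = \left(-45 + 21\right) \left(-9\right) = \left(-24\right) \left(-9\right) = 216$)
$\left(\left(3^{2} + 3\right) \left(24 + 13\right) + Y\right) \left(-34\right) = \left(\left(3^{2} + 3\right) \left(24 + 13\right) + 216\right) \left(-34\right) = \left(\left(9 + 3\right) 37 + 216\right) \left(-34\right) = \left(12 \cdot 37 + 216\right) \left(-34\right) = \left(444 + 216\right) \left(-34\right) = 660 \left(-34\right) = -22440$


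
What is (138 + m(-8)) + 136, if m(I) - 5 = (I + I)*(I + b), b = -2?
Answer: 439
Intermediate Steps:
m(I) = 5 + 2*I*(-2 + I) (m(I) = 5 + (I + I)*(I - 2) = 5 + (2*I)*(-2 + I) = 5 + 2*I*(-2 + I))
(138 + m(-8)) + 136 = (138 + (5 - 4*(-8) + 2*(-8)²)) + 136 = (138 + (5 + 32 + 2*64)) + 136 = (138 + (5 + 32 + 128)) + 136 = (138 + 165) + 136 = 303 + 136 = 439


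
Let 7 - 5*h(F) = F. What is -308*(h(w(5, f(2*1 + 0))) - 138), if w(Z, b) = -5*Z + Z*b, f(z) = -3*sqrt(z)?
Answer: 202664/5 - 924*sqrt(2) ≈ 39226.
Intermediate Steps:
h(F) = 7/5 - F/5
-308*(h(w(5, f(2*1 + 0))) - 138) = -308*((7/5 - (-5 - 3*sqrt(2*1 + 0))) - 138) = -308*((7/5 - (-5 - 3*sqrt(2 + 0))) - 138) = -308*((7/5 - (-5 - 3*sqrt(2))) - 138) = -308*((7/5 - (-25 - 15*sqrt(2))/5) - 138) = -308*((7/5 + (5 + 3*sqrt(2))) - 138) = -308*((32/5 + 3*sqrt(2)) - 138) = -308*(-658/5 + 3*sqrt(2)) = 202664/5 - 924*sqrt(2)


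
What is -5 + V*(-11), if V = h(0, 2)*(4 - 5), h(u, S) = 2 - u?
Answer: 17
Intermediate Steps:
V = -2 (V = (2 - 1*0)*(4 - 5) = (2 + 0)*(-1) = 2*(-1) = -2)
-5 + V*(-11) = -5 - 2*(-11) = -5 + 22 = 17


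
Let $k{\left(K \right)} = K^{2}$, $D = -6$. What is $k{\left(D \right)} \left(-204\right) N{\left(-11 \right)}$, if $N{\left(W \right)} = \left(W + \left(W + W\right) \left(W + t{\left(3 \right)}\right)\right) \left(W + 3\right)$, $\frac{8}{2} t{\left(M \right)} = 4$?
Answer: $12279168$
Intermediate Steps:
$t{\left(M \right)} = 1$ ($t{\left(M \right)} = \frac{1}{4} \cdot 4 = 1$)
$N{\left(W \right)} = \left(3 + W\right) \left(W + 2 W \left(1 + W\right)\right)$ ($N{\left(W \right)} = \left(W + \left(W + W\right) \left(W + 1\right)\right) \left(W + 3\right) = \left(W + 2 W \left(1 + W\right)\right) \left(3 + W\right) = \left(3 + W\right) \left(W + 2 W \left(1 + W\right)\right)$)
$k{\left(D \right)} \left(-204\right) N{\left(-11 \right)} = \left(-6\right)^{2} \left(-204\right) \left(- 11 \left(9 + 2 \left(-11\right)^{2} + 9 \left(-11\right)\right)\right) = 36 \left(-204\right) \left(- 11 \left(9 + 2 \cdot 121 - 99\right)\right) = - 7344 \left(- 11 \left(9 + 242 - 99\right)\right) = - 7344 \left(\left(-11\right) 152\right) = \left(-7344\right) \left(-1672\right) = 12279168$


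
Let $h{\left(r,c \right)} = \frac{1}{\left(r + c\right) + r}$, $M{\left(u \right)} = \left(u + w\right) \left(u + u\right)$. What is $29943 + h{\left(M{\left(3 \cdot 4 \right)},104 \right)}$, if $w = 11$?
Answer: $\frac{36171145}{1208} \approx 29943.0$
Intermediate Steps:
$M{\left(u \right)} = 2 u \left(11 + u\right)$ ($M{\left(u \right)} = \left(u + 11\right) \left(u + u\right) = \left(11 + u\right) 2 u = 2 u \left(11 + u\right)$)
$h{\left(r,c \right)} = \frac{1}{c + 2 r}$ ($h{\left(r,c \right)} = \frac{1}{\left(c + r\right) + r} = \frac{1}{c + 2 r}$)
$29943 + h{\left(M{\left(3 \cdot 4 \right)},104 \right)} = 29943 + \frac{1}{104 + 2 \cdot 2 \cdot 3 \cdot 4 \left(11 + 3 \cdot 4\right)} = 29943 + \frac{1}{104 + 2 \cdot 2 \cdot 12 \left(11 + 12\right)} = 29943 + \frac{1}{104 + 2 \cdot 2 \cdot 12 \cdot 23} = 29943 + \frac{1}{104 + 2 \cdot 552} = 29943 + \frac{1}{104 + 1104} = 29943 + \frac{1}{1208} = \frac{36171145}{1208}$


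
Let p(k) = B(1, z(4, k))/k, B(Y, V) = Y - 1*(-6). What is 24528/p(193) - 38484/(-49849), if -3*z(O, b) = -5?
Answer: 33711521412/49849 ≈ 6.7627e+5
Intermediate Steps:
z(O, b) = 5/3 (z(O, b) = -⅓*(-5) = 5/3)
B(Y, V) = 6 + Y (B(Y, V) = Y + 6 = 6 + Y)
p(k) = 7/k (p(k) = (6 + 1)/k = 7/k)
24528/p(193) - 38484/(-49849) = 24528/((7/193)) - 38484/(-49849) = 24528/((7*(1/193))) - 38484*(-1/49849) = 24528/(7/193) + 38484/49849 = 24528*(193/7) + 38484/49849 = 676272 + 38484/49849 = 33711521412/49849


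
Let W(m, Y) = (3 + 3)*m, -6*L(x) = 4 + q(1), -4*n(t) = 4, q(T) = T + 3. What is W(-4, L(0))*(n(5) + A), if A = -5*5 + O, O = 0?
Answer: 624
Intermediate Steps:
q(T) = 3 + T
n(t) = -1 (n(t) = -1/4*4 = -1)
L(x) = -4/3 (L(x) = -(4 + (3 + 1))/6 = -(4 + 4)/6 = -1/6*8 = -4/3)
W(m, Y) = 6*m
A = -25 (A = -5*5 + 0 = -25 + 0 = -25)
W(-4, L(0))*(n(5) + A) = (6*(-4))*(-1 - 25) = -24*(-26) = 624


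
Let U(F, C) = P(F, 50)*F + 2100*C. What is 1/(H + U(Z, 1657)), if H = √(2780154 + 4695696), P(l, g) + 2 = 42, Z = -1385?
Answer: 68486/234516460283 - 3*√33226/2345164602830 ≈ 2.9180e-7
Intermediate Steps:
P(l, g) = 40 (P(l, g) = -2 + 42 = 40)
H = 15*√33226 (H = √7475850 = 15*√33226 ≈ 2734.2)
U(F, C) = 40*F + 2100*C
1/(H + U(Z, 1657)) = 1/(15*√33226 + (40*(-1385) + 2100*1657)) = 1/(15*√33226 + (-55400 + 3479700)) = 1/(15*√33226 + 3424300) = 1/(3424300 + 15*√33226)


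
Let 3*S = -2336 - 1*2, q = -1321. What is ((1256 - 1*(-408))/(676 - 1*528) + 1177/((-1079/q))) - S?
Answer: 267271253/119769 ≈ 2231.6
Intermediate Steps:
S = -2338/3 (S = (-2336 - 1*2)/3 = (-2336 - 2)/3 = (⅓)*(-2338) = -2338/3 ≈ -779.33)
((1256 - 1*(-408))/(676 - 1*528) + 1177/((-1079/q))) - S = ((1256 - 1*(-408))/(676 - 1*528) + 1177/((-1079/(-1321)))) - 1*(-2338/3) = ((1256 + 408)/(676 - 528) + 1177/((-1079*(-1/1321)))) + 2338/3 = (1664/148 + 1177/(1079/1321)) + 2338/3 = (1664*(1/148) + 1177*(1321/1079)) + 2338/3 = (416/37 + 1554817/1079) + 2338/3 = 57977093/39923 + 2338/3 = 267271253/119769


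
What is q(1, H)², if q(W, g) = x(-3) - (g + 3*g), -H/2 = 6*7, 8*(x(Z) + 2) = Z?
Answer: 7123561/64 ≈ 1.1131e+5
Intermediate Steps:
x(Z) = -2 + Z/8
H = -84 (H = -12*7 = -2*42 = -84)
q(W, g) = -19/8 - 4*g (q(W, g) = (-2 + (⅛)*(-3)) - (g + 3*g) = (-2 - 3/8) - 4*g = -19/8 - 4*g)
q(1, H)² = (-19/8 - 4*(-84))² = (-19/8 + 336)² = (2669/8)² = 7123561/64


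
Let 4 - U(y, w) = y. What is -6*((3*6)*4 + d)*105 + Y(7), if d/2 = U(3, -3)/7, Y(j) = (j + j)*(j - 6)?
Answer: -45526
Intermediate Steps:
Y(j) = 2*j*(-6 + j) (Y(j) = (2*j)*(-6 + j) = 2*j*(-6 + j))
U(y, w) = 4 - y
d = 2/7 (d = 2*((4 - 1*3)/7) = 2*((4 - 3)*(1/7)) = 2*(1*(1/7)) = 2*(1/7) = 2/7 ≈ 0.28571)
-6*((3*6)*4 + d)*105 + Y(7) = -6*((3*6)*4 + 2/7)*105 + 2*7*(-6 + 7) = -6*(18*4 + 2/7)*105 + 2*7*1 = -6*(72 + 2/7)*105 + 14 = -6*506/7*105 + 14 = -3036/7*105 + 14 = -45540 + 14 = -45526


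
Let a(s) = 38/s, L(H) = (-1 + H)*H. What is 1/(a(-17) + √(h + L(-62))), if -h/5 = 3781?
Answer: -646/4336155 - 289*I*√14999/4336155 ≈ -0.00014898 - 0.0081625*I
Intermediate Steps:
L(H) = H*(-1 + H)
h = -18905 (h = -5*3781 = -18905)
1/(a(-17) + √(h + L(-62))) = 1/(38/(-17) + √(-18905 - 62*(-1 - 62))) = 1/(38*(-1/17) + √(-18905 - 62*(-63))) = 1/(-38/17 + √(-18905 + 3906)) = 1/(-38/17 + √(-14999)) = 1/(-38/17 + I*√14999)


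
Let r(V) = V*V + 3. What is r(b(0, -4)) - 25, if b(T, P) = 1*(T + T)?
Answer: -22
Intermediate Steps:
b(T, P) = 2*T (b(T, P) = 1*(2*T) = 2*T)
r(V) = 3 + V² (r(V) = V² + 3 = 3 + V²)
r(b(0, -4)) - 25 = (3 + (2*0)²) - 25 = (3 + 0²) - 25 = (3 + 0) - 25 = 3 - 25 = -22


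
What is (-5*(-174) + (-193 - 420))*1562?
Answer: 401434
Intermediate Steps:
(-5*(-174) + (-193 - 420))*1562 = (870 - 613)*1562 = 257*1562 = 401434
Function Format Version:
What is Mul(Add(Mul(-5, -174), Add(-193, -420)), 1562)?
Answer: 401434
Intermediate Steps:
Mul(Add(Mul(-5, -174), Add(-193, -420)), 1562) = Mul(Add(870, -613), 1562) = Mul(257, 1562) = 401434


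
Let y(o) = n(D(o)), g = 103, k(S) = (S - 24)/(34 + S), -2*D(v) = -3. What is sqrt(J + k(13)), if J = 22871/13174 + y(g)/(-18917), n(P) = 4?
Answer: sqrt(206040498091056863654)/11712990226 ≈ 1.2255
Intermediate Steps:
D(v) = 3/2 (D(v) = -1/2*(-3) = 3/2)
k(S) = (-24 + S)/(34 + S)
y(o) = 4
J = 432598011/249212558 (J = 22871/13174 + 4/(-18917) = 22871*(1/13174) + 4*(-1/18917) = 22871/13174 - 4/18917 = 432598011/249212558 ≈ 1.7359)
sqrt(J + k(13)) = sqrt(432598011/249212558 + (-24 + 13)/(34 + 13)) = sqrt(432598011/249212558 - 11/47) = sqrt(17590768379/11712990226) = sqrt(206040498091056863654)/11712990226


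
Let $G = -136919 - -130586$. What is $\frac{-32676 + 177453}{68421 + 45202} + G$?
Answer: $- \frac{719429682}{113623} \approx -6331.7$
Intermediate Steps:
$G = -6333$ ($G = -136919 + 130586 = -6333$)
$\frac{-32676 + 177453}{68421 + 45202} + G = \frac{-32676 + 177453}{68421 + 45202} - 6333 = \frac{144777}{113623} - 6333 = - \frac{719429682}{113623}$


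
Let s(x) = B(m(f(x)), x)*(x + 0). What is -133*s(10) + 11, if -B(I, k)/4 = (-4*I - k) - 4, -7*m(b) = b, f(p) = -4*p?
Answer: -196069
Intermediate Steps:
m(b) = -b/7
B(I, k) = 16 + 4*k + 16*I (B(I, k) = -4*((-4*I - k) - 4) = -4*((-k - 4*I) - 4) = -4*(-4 - k - 4*I) = 16 + 4*k + 16*I)
s(x) = x*(16 + 92*x/7) (s(x) = (16 + 4*x + 16*(-(-4)*x/7))*(x + 0) = (16 + 4*x + 16*(4*x/7))*x = (16 + 4*x + 64*x/7)*x = (16 + 92*x/7)*x = x*(16 + 92*x/7))
-133*s(10) + 11 = -76*10*(28 + 23*10) + 11 = -76*10*(28 + 230) + 11 = -76*10*258 + 11 = -133*10320/7 + 11 = -196080 + 11 = -196069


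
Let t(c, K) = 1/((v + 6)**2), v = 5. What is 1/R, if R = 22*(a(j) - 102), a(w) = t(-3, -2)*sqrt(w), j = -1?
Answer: -67881/152324965 - 11*I/304649930 ≈ -0.00044563 - 3.6107e-8*I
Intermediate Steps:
t(c, K) = 1/121 (t(c, K) = 1/((5 + 6)**2) = 1/(11**2) = 1/121)
a(w) = sqrt(w)/121
R = -2244 + 2*I/11 (R = 22*(sqrt(-1)/121 - 102) = 22*(I/121 - 102) = 22*(-102 + I/121) = -2244 + 2*I/11 ≈ -2244.0 + 0.18182*I)
1/R = 1/(-2244 + 2*I/11) = 121*(-2244 - 2*I/11)/609299860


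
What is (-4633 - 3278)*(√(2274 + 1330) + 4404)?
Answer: -34840044 - 15822*√901 ≈ -3.5315e+7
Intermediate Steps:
(-4633 - 3278)*(√(2274 + 1330) + 4404) = -7911*(√3604 + 4404) = -7911*(2*√901 + 4404) = -7911*(4404 + 2*√901) = -34840044 - 15822*√901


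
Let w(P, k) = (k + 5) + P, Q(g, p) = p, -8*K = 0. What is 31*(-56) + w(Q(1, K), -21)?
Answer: -1752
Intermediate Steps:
K = 0 (K = -⅛*0 = 0)
w(P, k) = 5 + P + k (w(P, k) = (5 + k) + P = 5 + P + k)
31*(-56) + w(Q(1, K), -21) = 31*(-56) + (5 + 0 - 21) = -1736 - 16 = -1752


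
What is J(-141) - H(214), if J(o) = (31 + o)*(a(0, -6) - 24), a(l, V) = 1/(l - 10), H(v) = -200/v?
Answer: 283757/107 ≈ 2651.9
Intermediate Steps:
a(l, V) = 1/(-10 + l)
J(o) = -7471/10 - 241*o/10 (J(o) = (31 + o)*(1/(-10 + 0) - 24) = (31 + o)*(1/(-10) - 24) = (31 + o)*(-⅒ - 24) = (31 + o)*(-241/10) = -7471/10 - 241*o/10)
J(-141) - H(214) = (-7471/10 - 241/10*(-141)) - (-200)/214 = (-7471/10 + 33981/10) - (-200)/214 = 2651 - 1*(-100/107) = 2651 + 100/107 = 283757/107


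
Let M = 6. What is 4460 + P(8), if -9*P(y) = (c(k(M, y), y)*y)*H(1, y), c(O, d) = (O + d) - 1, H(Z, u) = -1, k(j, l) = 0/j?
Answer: 40196/9 ≈ 4466.2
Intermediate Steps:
k(j, l) = 0
c(O, d) = -1 + O + d
P(y) = y*(-1 + y)/9 (P(y) = -(-1 + 0 + y)*y*(-1)/9 = -(-1 + y)*y*(-1)/9 = -y*(-1 + y)*(-1)/9 = -(-1)*y*(-1 + y)/9 = y*(-1 + y)/9)
4460 + P(8) = 4460 + (⅑)*8*(-1 + 8) = 4460 + (⅑)*8*7 = 4460 + 56/9 = 40196/9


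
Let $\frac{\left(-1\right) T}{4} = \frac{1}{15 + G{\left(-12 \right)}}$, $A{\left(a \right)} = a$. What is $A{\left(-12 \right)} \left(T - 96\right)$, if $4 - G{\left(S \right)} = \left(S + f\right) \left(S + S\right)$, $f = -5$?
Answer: $\frac{448080}{389} \approx 1151.9$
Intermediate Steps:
$G{\left(S \right)} = 4 - 2 S \left(-5 + S\right)$ ($G{\left(S \right)} = 4 - \left(S - 5\right) \left(S + S\right) = 4 - \left(-5 + S\right) 2 S = 4 - 2 S \left(-5 + S\right)$)
$T = \frac{4}{389}$ ($T = - \frac{4}{15 + \left(4 - 2 \left(-12\right)^{2} + 10 \left(-12\right)\right)} = - \frac{4}{15 - 404} = - \frac{4}{-389} = \left(-4\right) \left(- \frac{1}{389}\right) = \frac{4}{389} \approx 0.010283$)
$A{\left(-12 \right)} \left(T - 96\right) = - 12 \left(\frac{4}{389} - 96\right) = \left(-12\right) \left(- \frac{37340}{389}\right) = \frac{448080}{389}$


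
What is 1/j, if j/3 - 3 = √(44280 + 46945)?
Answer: -1/91216 + 5*√3649/273648 ≈ 0.0010928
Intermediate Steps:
j = 9 + 15*√3649 (j = 9 + 3*√(44280 + 46945) = 9 + 3*√91225 = 9 + 3*(5*√3649) = 9 + 15*√3649 ≈ 915.10)
1/j = 1/(9 + 15*√3649)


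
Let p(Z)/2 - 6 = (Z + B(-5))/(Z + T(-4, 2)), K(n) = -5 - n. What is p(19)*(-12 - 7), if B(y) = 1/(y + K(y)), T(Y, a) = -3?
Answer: -5453/20 ≈ -272.65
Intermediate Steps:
B(y) = -1/5 (B(y) = 1/(y + (-5 - y)) = 1/(-5) = -1/5)
p(Z) = 12 + 2*(-1/5 + Z)/(-3 + Z) (p(Z) = 12 + 2*((Z - 1/5)/(Z - 3)) = 12 + 2*((-1/5 + Z)/(-3 + Z)) = 12 + 2*(-1/5 + Z)/(-3 + Z))
p(19)*(-12 - 7) = (14*(-13 + 5*19)/(5*(-3 + 19)))*(-12 - 7) = ((14/5)*(-13 + 95)/16)*(-19) = ((14/5)*(1/16)*82)*(-19) = (287/20)*(-19) = -5453/20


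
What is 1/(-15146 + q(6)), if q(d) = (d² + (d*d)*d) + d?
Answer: -1/14888 ≈ -6.7168e-5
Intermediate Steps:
q(d) = d + d² + d³ (q(d) = (d² + d²*d) + d = (d² + d³) + d = d + d² + d³)
1/(-15146 + q(6)) = 1/(-15146 + 6*(1 + 6 + 6²)) = 1/(-15146 + 6*(1 + 6 + 36)) = 1/(-15146 + 6*43) = 1/(-15146 + 258) = 1/(-14888) = -1/14888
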